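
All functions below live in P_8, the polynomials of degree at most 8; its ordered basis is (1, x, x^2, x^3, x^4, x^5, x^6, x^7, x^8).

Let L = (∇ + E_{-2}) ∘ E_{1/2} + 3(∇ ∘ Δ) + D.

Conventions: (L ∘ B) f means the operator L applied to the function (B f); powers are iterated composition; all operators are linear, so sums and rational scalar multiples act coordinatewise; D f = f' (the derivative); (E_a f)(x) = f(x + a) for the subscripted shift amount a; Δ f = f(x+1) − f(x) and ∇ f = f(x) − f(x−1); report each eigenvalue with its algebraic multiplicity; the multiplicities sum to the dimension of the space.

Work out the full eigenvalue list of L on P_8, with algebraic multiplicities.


image of 1: 1
image of x: x + 1/2
image of x^2: x^2 + x + 33/4
image of x^3: x^3 + (3/2)x^2 + (99/4)x - 25/8
image of x^4: x^4 + 2x^3 + (99/2)x^2 - (25/2)x + 177/16
image of x^5: x^5 + (5/2)x^4 + (165/2)x^3 - (125/4)x^2 + (885/16)x - 241/32
image of x^6: x^6 + 3x^5 + (495/4)x^4 - (125/2)x^3 + (2655/16)x^2 - (723/16)x + 1113/64
image of x^7: x^7 + (7/2)x^6 + (693/4)x^5 - (875/8)x^4 + (6195/16)x^3 - (5061/32)x^2 + (7791/64)x - 2185/128
image of x^8: x^8 + 4x^7 + 231x^6 - 175x^5 + (6195/8)x^4 - (1687/4)x^3 + (7791/16)x^2 - (2185/16)x + 8097/256
the matrix is upper triangular; its diagonal is (1, 1, 1, 1, 1, 1, 1, 1, 1)
for a triangular matrix the eigenvalues are the diagonal entries, with algebraic multiplicity their repetition count

λ = 1 (multiplicity 9)


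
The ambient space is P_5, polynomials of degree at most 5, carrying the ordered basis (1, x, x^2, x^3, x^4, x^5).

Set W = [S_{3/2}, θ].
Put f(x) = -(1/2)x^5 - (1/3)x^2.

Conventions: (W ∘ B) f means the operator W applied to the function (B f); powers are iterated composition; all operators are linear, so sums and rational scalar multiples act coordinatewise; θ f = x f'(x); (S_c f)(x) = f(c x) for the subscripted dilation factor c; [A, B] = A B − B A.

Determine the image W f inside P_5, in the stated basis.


the result is g(x) = 0

θ f = -(5/2)x^5 - (2/3)x^2
S_{3/2} θ f = -(1215/64)x^5 - (3/2)x^2
S_{3/2} f = -(243/64)x^5 - (3/4)x^2
θ S_{3/2} f = -(1215/64)x^5 - (3/2)x^2
[S_{3/2}, θ] f = 0


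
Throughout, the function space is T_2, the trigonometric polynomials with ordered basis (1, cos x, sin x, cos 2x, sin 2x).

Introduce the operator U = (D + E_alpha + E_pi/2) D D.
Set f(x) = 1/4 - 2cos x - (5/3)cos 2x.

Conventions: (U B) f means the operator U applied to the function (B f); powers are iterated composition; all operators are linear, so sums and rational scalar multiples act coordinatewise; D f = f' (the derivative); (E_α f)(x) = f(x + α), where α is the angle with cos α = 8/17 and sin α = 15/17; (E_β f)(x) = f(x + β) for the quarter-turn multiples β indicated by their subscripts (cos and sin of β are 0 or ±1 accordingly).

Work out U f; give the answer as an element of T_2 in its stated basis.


D f = 2sin x + (10/3)sin 2x
D D f = 2cos x + (20/3)cos 2x
D D D f = -2sin x - (40/3)sin 2x
E_alpha D D f = (16/17)cos x - (30/17)sin x - (3220/867)cos 2x - (1600/289)sin 2x
E_pi/2 D D f = -2sin x - (20/3)cos 2x
(D + E_alpha + E_pi/2) D D f = (16/17)cos x - (98/17)sin x - (3000/289)cos 2x - (16360/867)sin 2x

the image equals g(x) = (16/17)cos x - (98/17)sin x - (3000/289)cos 2x - (16360/867)sin 2x


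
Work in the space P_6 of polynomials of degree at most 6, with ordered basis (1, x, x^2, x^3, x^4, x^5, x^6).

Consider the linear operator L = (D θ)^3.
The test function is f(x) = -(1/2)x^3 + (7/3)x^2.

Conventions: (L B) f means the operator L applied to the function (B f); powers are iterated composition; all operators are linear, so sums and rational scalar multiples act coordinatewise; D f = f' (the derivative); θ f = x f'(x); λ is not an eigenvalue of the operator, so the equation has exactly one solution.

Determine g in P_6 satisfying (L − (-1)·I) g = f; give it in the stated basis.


write g with unknown coordinates in the stated basis and equate coefficients in (L − (-1)·I) g = f
solving from the highest basis element down gives g = -(1/2)x^3 + (7/3)x^2 + 18
check: L g = -18
so L g − (-1)·g = -(1/2)x^3 + (7/3)x^2 = f ✓

the result is g(x) = -(1/2)x^3 + (7/3)x^2 + 18


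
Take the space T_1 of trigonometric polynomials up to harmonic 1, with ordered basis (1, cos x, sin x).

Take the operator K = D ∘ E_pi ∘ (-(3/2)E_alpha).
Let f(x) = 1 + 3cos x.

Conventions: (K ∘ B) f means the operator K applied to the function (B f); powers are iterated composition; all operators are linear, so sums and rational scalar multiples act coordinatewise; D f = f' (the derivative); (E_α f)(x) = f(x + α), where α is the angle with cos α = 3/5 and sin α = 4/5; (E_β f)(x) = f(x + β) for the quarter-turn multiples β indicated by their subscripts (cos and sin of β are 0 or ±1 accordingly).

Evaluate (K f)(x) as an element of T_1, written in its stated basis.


the image equals g(x) = -(18/5)cos x - (27/10)sin x

E_alpha f = 1 + (9/5)cos x - (12/5)sin x
(-(3/2)E_alpha) f = -3/2 - (27/10)cos x + (18/5)sin x
E_pi (-(3/2)E_alpha) f = -3/2 + (27/10)cos x - (18/5)sin x
D E_pi (-(3/2)E_alpha) f = -(18/5)cos x - (27/10)sin x


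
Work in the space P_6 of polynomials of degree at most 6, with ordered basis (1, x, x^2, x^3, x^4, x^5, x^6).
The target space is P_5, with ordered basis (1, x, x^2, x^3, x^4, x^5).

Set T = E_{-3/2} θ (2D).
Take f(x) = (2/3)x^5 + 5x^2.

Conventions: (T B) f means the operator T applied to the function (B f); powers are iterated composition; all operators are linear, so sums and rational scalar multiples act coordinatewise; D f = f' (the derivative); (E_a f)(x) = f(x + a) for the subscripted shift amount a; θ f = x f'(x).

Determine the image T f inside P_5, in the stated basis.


D f = (10/3)x^4 + 10x
(2D) f = (20/3)x^4 + 20x
θ (2D) f = (80/3)x^4 + 20x
E_{-3/2} θ (2D) f = (80/3)x^4 - 160x^3 + 360x^2 - 340x + 105

g(x) = (80/3)x^4 - 160x^3 + 360x^2 - 340x + 105


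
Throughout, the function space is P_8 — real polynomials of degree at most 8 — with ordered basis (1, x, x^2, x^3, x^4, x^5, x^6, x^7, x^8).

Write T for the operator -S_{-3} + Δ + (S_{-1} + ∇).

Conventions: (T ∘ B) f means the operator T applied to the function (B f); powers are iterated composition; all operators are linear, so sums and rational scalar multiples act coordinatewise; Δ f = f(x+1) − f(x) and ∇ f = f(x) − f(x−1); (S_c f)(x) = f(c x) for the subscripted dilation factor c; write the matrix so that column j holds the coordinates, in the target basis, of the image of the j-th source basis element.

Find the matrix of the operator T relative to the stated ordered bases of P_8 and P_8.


image of 1: 0
image of x: 2x + 2
image of x^2: -8x^2 + 4x
image of x^3: 26x^3 + 6x^2 + 2
image of x^4: -80x^4 + 8x^3 + 8x
image of x^5: 242x^5 + 10x^4 + 20x^2 + 2
image of x^6: -728x^6 + 12x^5 + 40x^3 + 12x
image of x^7: 2186x^7 + 14x^6 + 70x^4 + 42x^2 + 2
image of x^8: -6560x^8 + 16x^7 + 112x^5 + 112x^3 + 16x
each image's coordinates form column j of the matrix

the matrix is [[0, 2, 0, 2, 0, 2, 0, 2, 0]; [0, 2, 4, 0, 8, 0, 12, 0, 16]; [0, 0, -8, 6, 0, 20, 0, 42, 0]; [0, 0, 0, 26, 8, 0, 40, 0, 112]; [0, 0, 0, 0, -80, 10, 0, 70, 0]; [0, 0, 0, 0, 0, 242, 12, 0, 112]; [0, 0, 0, 0, 0, 0, -728, 14, 0]; [0, 0, 0, 0, 0, 0, 0, 2186, 16]; [0, 0, 0, 0, 0, 0, 0, 0, -6560]] (rows listed top to bottom)


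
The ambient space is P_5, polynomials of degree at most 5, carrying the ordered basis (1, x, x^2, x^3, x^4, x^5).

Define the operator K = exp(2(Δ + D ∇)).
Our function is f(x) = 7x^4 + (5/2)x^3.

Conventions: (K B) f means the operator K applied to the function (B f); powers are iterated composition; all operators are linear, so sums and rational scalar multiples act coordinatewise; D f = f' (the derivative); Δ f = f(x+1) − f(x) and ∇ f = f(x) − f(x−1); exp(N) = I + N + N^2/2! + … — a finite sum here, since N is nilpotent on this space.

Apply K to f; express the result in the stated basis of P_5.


order-1 term: 56x^3 + 267x^2 - 67x + 60
order-2 term: 168x^2 + 1038x + 622
order-3 term: 224x + 1028
order-4 term: 112
the series for exp(2(Δ + D ∇)) f terminates at order 4
exp(2(Δ + D ∇)) f = 7x^4 + (117/2)x^3 + 435x^2 + 1195x + 1822

g(x) = 7x^4 + (117/2)x^3 + 435x^2 + 1195x + 1822


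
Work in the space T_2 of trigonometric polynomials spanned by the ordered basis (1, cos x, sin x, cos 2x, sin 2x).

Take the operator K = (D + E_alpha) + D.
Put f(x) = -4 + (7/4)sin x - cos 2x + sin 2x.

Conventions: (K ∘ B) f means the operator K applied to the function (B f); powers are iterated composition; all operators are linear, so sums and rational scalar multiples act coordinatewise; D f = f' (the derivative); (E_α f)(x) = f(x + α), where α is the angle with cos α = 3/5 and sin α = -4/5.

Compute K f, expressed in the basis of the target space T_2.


g(x) = -4 + (21/10)cos x + (21/20)sin x + (83/25)cos 2x + (69/25)sin 2x

D f = (7/4)cos x + 2cos 2x + 2sin 2x
E_alpha f = -4 - (7/5)cos x + (21/20)sin x - (17/25)cos 2x - (31/25)sin 2x
(D + E_alpha) f = -4 + (7/20)cos x + (21/20)sin x + (33/25)cos 2x + (19/25)sin 2x
D f = (7/4)cos x + 2cos 2x + 2sin 2x
((D + E_alpha) + D) f = -4 + (21/10)cos x + (21/20)sin x + (83/25)cos 2x + (69/25)sin 2x


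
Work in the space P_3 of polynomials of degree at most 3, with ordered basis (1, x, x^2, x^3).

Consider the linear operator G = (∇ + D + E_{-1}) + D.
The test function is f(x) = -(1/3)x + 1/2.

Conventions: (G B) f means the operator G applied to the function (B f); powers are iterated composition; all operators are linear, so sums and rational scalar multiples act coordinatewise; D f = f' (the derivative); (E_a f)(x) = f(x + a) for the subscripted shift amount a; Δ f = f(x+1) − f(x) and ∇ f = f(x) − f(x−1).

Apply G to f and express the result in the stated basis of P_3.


∇ f = -1/3
D f = -1/3
E_{-1} f = -(1/3)x + 5/6
(∇ + D + E_{-1}) f = -(1/3)x + 1/6
D f = -1/3
((∇ + D + E_{-1}) + D) f = -(1/3)x - 1/6

g(x) = -(1/3)x - 1/6


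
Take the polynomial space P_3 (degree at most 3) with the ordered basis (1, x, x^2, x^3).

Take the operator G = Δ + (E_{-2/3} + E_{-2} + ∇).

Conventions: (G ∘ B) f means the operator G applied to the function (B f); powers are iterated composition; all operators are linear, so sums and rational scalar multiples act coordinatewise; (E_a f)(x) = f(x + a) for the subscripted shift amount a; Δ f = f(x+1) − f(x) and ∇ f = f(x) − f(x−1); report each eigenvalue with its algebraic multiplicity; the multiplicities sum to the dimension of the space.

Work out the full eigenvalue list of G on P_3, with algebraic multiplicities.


image of 1: 2
image of x: 2x - 2/3
image of x^2: 2x^2 - (4/3)x + 40/9
image of x^3: 2x^3 - 2x^2 + (40/3)x - 170/27
the matrix is upper triangular; its diagonal is (2, 2, 2, 2)
for a triangular matrix the eigenvalues are the diagonal entries, with algebraic multiplicity their repetition count

λ = 2 (multiplicity 4)


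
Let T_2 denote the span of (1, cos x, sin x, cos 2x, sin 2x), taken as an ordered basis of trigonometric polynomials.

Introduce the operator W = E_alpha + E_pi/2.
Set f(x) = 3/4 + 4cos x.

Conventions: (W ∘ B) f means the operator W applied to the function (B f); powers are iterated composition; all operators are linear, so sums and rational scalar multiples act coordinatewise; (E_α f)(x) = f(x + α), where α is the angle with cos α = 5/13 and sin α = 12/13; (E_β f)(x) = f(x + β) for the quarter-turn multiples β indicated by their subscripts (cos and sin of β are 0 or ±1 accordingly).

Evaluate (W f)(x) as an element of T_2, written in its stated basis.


the result is g(x) = 3/2 + (20/13)cos x - (100/13)sin x

E_alpha f = 3/4 + (20/13)cos x - (48/13)sin x
E_pi/2 f = 3/4 - 4sin x
(E_alpha + E_pi/2) f = 3/2 + (20/13)cos x - (100/13)sin x


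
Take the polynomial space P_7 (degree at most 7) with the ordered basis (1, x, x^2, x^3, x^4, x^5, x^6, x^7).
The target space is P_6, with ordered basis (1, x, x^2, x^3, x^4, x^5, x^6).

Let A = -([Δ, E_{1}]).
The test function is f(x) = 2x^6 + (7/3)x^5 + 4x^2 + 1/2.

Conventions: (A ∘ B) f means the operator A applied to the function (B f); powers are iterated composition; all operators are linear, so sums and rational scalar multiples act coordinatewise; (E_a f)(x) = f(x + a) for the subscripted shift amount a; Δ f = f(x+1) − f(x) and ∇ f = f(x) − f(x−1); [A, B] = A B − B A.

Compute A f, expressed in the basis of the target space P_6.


g(x) = 0

E_{1} f = 2x^6 + (43/3)x^5 + (125/3)x^4 + (190/3)x^3 + (172/3)x^2 + (95/3)x + 53/6
Δ E_{1} f = 12x^5 + (305/3)x^4 + 350x^3 + (1840/3)x^2 + 555x + 631/3
Δ f = 12x^5 + (125/3)x^4 + (190/3)x^3 + (160/3)x^2 + (95/3)x + 25/3
E_{1} Δ f = 12x^5 + (305/3)x^4 + 350x^3 + (1840/3)x^2 + 555x + 631/3
[Δ, E_{1}] f = 0
(-([Δ, E_{1}])) f = 0


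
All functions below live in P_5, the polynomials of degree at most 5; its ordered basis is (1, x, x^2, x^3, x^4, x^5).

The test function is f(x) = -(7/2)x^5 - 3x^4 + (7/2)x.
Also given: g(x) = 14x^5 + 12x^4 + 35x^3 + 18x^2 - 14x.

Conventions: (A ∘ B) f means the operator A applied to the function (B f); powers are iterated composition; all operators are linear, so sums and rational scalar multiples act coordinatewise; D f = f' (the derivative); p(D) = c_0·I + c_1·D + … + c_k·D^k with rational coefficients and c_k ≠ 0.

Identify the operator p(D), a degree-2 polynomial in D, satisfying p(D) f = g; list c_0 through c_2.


c_0 = -4, c_1 = 0, c_2 = -1/2

D^0 f = -(7/2)x^5 - 3x^4 + (7/2)x
D^1 f = -(35/2)x^4 - 12x^3 + 7/2
D^2 f = -70x^3 - 36x^2
matching coefficients of g against c_0 f + c_1 Df + … from the top degree down determines the c_i
solution: c_0 = -4, c_1 = 0, c_2 = -1/2


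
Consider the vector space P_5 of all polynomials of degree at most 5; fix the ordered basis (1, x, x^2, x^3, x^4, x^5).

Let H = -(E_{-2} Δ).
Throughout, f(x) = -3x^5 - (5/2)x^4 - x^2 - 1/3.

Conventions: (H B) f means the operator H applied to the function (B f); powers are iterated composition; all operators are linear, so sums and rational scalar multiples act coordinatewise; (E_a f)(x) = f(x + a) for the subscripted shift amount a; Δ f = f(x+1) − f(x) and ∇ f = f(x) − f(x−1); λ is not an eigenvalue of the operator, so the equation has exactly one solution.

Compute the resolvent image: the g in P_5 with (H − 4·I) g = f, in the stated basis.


write g with unknown coordinates in the stated basis and equate coefficients in (H − 4·I) g = f
solving from the highest basis element down gives g = (3/4)x^5 - (5/16)x^4 + (95/16)x^3 - (1199/64)x^2 + (4989/128)x - 63109/1536
check: H g = -(15/4)x^4 + (95/4)x^3 - (1215/16)x^2 + (4989/32)x - 21079/128
so H g − 4·g = -3x^5 - (5/2)x^4 - x^2 - 1/3 = f ✓

the image equals g(x) = (3/4)x^5 - (5/16)x^4 + (95/16)x^3 - (1199/64)x^2 + (4989/128)x - 63109/1536


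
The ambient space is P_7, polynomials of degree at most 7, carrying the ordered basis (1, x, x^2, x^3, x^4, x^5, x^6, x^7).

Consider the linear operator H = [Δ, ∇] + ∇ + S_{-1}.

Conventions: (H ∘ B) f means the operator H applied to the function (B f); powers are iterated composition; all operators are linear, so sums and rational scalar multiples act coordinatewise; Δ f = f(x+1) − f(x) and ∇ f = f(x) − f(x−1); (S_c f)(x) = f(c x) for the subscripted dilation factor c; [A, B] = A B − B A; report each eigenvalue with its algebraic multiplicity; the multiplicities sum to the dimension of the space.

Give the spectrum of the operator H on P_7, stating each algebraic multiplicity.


image of 1: 1
image of x: -x + 1
image of x^2: x^2 + 2x - 1
image of x^3: -x^3 + 3x^2 - 3x + 1
image of x^4: x^4 + 4x^3 - 6x^2 + 4x - 1
image of x^5: -x^5 + 5x^4 - 10x^3 + 10x^2 - 5x + 1
image of x^6: x^6 + 6x^5 - 15x^4 + 20x^3 - 15x^2 + 6x - 1
image of x^7: -x^7 + 7x^6 - 21x^5 + 35x^4 - 35x^3 + 21x^2 - 7x + 1
the matrix is upper triangular; its diagonal is (1, -1, 1, -1, 1, -1, 1, -1)
for a triangular matrix the eigenvalues are the diagonal entries, with algebraic multiplicity their repetition count

λ = -1 (multiplicity 4), λ = 1 (multiplicity 4)


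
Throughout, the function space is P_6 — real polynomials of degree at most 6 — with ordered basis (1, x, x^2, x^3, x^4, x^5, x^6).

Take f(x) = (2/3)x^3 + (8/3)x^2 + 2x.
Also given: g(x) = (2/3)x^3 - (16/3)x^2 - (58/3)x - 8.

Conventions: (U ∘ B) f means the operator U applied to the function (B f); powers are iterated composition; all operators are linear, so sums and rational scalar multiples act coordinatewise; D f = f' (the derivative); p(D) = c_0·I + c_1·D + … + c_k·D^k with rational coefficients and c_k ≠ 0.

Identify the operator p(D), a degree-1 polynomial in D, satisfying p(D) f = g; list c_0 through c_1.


D^0 f = (2/3)x^3 + (8/3)x^2 + 2x
D^1 f = 2x^2 + (16/3)x + 2
matching coefficients of g against c_0 f + c_1 Df + … from the top degree down determines the c_i
solution: c_0 = 1, c_1 = -4

p(D) = I − 4·D, i.e. c_0 = 1, c_1 = -4


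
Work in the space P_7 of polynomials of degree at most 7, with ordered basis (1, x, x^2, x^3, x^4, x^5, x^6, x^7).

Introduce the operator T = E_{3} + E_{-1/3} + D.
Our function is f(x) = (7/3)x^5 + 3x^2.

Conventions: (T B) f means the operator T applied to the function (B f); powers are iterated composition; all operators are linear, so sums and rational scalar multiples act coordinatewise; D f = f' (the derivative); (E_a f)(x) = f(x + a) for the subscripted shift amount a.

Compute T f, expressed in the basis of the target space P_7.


g(x) = (14/3)x^5 + (385/9)x^4 + (5740/27)x^3 + (51446/81)x^2 + (235016/243)x + 433262/729

E_{3} f = (7/3)x^5 + 35x^4 + 210x^3 + 633x^2 + 963x + 594
E_{-1/3} f = (7/3)x^5 - (35/9)x^4 + (70/27)x^3 + (173/81)x^2 - (451/243)x + 236/729
D f = (35/3)x^4 + 6x
(E_{3} + E_{-1/3} + D) f = (14/3)x^5 + (385/9)x^4 + (5740/27)x^3 + (51446/81)x^2 + (235016/243)x + 433262/729


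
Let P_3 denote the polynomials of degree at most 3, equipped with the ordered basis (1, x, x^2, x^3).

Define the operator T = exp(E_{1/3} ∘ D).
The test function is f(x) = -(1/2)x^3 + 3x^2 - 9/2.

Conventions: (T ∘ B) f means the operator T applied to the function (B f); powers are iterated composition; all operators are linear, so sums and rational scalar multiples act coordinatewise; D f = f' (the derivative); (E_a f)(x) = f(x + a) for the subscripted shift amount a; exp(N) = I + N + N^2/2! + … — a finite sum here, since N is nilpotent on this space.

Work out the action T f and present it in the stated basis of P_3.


order-1 term: -(3/2)x^2 + 5x + 11/6
order-2 term: -(3/2)x + 2
order-3 term: -1/2
the series for exp(E_{1/3} ∘ D) f terminates at order 3
exp(E_{1/3} ∘ D) f = -(1/2)x^3 + (3/2)x^2 + (7/2)x - 7/6

g(x) = -(1/2)x^3 + (3/2)x^2 + (7/2)x - 7/6


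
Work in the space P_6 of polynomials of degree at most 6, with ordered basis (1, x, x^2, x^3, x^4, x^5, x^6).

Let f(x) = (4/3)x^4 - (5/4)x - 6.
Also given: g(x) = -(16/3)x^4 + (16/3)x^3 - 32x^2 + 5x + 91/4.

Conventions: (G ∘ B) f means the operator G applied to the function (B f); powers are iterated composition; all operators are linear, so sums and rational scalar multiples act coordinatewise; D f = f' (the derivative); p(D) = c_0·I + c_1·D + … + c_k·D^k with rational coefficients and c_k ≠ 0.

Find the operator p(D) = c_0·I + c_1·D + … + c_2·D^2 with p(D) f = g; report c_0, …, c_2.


D^0 f = (4/3)x^4 - (5/4)x - 6
D^1 f = (16/3)x^3 - 5/4
D^2 f = 16x^2
matching coefficients of g against c_0 f + c_1 Df + … from the top degree down determines the c_i
solution: c_0 = -4, c_1 = 1, c_2 = -2

p(D) = -4·I + D − 2·D^2, i.e. c_0 = -4, c_1 = 1, c_2 = -2


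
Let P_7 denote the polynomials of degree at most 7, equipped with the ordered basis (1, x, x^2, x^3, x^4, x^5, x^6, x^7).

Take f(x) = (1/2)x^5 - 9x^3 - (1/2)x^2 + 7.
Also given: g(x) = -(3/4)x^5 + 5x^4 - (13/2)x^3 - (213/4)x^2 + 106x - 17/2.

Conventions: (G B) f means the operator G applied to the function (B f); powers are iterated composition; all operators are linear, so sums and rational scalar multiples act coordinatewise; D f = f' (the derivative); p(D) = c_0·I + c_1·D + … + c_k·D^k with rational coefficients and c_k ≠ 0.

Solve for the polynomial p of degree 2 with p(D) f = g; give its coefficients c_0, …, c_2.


c_0 = -3/2, c_1 = 2, c_2 = -2

D^0 f = (1/2)x^5 - 9x^3 - (1/2)x^2 + 7
D^1 f = (5/2)x^4 - 27x^2 - x
D^2 f = 10x^3 - 54x - 1
matching coefficients of g against c_0 f + c_1 Df + … from the top degree down determines the c_i
solution: c_0 = -3/2, c_1 = 2, c_2 = -2


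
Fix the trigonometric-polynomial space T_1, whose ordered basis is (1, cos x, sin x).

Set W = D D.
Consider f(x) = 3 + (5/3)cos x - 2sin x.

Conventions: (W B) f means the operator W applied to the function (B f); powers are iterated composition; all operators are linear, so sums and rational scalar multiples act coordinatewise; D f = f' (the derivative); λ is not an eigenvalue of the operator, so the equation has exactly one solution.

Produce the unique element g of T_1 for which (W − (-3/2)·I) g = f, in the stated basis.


the image equals g(x) = 2 + (10/3)cos x - 4sin x

write g with unknown coordinates in the stated basis and equate coefficients in (W − (-3/2)·I) g = f
solving from the highest basis element down gives g = 2 + (10/3)cos x - 4sin x
check: W g = -(10/3)cos x + 4sin x
so W g − (-3/2)·g = 3 + (5/3)cos x - 2sin x = f ✓


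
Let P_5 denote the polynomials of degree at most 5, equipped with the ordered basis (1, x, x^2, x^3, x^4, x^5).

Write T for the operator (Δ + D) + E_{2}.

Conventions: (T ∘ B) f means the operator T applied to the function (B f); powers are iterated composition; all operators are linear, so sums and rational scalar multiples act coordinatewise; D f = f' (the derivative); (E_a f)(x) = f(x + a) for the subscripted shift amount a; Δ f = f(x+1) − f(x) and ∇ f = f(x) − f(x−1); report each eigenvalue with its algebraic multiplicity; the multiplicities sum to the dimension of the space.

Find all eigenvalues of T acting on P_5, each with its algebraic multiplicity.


λ = 1 (multiplicity 6)

image of 1: 1
image of x: x + 4
image of x^2: x^2 + 8x + 5
image of x^3: x^3 + 12x^2 + 15x + 9
image of x^4: x^4 + 16x^3 + 30x^2 + 36x + 17
image of x^5: x^5 + 20x^4 + 50x^3 + 90x^2 + 85x + 33
the matrix is upper triangular; its diagonal is (1, 1, 1, 1, 1, 1)
for a triangular matrix the eigenvalues are the diagonal entries, with algebraic multiplicity their repetition count


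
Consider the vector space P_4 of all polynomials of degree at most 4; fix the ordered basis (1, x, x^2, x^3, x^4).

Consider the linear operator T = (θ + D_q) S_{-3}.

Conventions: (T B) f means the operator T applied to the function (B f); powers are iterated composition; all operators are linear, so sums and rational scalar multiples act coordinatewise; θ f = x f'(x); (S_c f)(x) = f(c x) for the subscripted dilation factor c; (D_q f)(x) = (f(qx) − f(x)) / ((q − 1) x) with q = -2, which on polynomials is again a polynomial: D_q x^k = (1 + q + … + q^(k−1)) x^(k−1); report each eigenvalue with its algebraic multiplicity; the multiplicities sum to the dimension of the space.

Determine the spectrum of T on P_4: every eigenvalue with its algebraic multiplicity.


image of 1: 0
image of x: -3x - 3
image of x^2: 18x^2 - 9x
image of x^3: -81x^3 - 81x^2
image of x^4: 324x^4 - 405x^3
the matrix is upper triangular; its diagonal is (0, -3, 18, -81, 324)
for a triangular matrix the eigenvalues are the diagonal entries, with algebraic multiplicity their repetition count

λ = -81 (multiplicity 1), λ = -3 (multiplicity 1), λ = 0 (multiplicity 1), λ = 18 (multiplicity 1), λ = 324 (multiplicity 1)


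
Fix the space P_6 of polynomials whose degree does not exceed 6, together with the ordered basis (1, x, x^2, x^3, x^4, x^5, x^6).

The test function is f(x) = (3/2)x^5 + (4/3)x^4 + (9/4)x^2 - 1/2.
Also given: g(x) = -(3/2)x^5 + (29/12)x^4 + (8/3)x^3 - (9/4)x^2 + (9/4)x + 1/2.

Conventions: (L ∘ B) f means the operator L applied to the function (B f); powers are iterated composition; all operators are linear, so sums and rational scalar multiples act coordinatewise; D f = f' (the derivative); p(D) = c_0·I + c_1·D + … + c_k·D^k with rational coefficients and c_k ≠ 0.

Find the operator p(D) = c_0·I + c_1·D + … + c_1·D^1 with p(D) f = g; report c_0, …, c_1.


c_0 = -1, c_1 = 1/2

D^0 f = (3/2)x^5 + (4/3)x^4 + (9/4)x^2 - 1/2
D^1 f = (15/2)x^4 + (16/3)x^3 + (9/2)x
matching coefficients of g against c_0 f + c_1 Df + … from the top degree down determines the c_i
solution: c_0 = -1, c_1 = 1/2


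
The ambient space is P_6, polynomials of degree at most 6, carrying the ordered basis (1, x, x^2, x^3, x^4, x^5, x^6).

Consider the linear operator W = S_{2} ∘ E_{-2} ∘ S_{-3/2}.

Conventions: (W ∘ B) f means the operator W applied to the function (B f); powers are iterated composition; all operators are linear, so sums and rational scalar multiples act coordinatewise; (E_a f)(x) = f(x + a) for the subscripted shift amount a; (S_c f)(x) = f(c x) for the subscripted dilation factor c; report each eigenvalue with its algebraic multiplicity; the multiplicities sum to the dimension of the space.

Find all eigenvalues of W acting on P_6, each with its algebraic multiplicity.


λ = -243 (multiplicity 1), λ = -27 (multiplicity 1), λ = -3 (multiplicity 1), λ = 1 (multiplicity 1), λ = 9 (multiplicity 1), λ = 81 (multiplicity 1), λ = 729 (multiplicity 1)

image of 1: 1
image of x: -3x + 3
image of x^2: 9x^2 - 18x + 9
image of x^3: -27x^3 + 81x^2 - 81x + 27
image of x^4: 81x^4 - 324x^3 + 486x^2 - 324x + 81
image of x^5: -243x^5 + 1215x^4 - 2430x^3 + 2430x^2 - 1215x + 243
image of x^6: 729x^6 - 4374x^5 + 10935x^4 - 14580x^3 + 10935x^2 - 4374x + 729
the matrix is upper triangular; its diagonal is (1, -3, 9, -27, 81, -243, 729)
for a triangular matrix the eigenvalues are the diagonal entries, with algebraic multiplicity their repetition count


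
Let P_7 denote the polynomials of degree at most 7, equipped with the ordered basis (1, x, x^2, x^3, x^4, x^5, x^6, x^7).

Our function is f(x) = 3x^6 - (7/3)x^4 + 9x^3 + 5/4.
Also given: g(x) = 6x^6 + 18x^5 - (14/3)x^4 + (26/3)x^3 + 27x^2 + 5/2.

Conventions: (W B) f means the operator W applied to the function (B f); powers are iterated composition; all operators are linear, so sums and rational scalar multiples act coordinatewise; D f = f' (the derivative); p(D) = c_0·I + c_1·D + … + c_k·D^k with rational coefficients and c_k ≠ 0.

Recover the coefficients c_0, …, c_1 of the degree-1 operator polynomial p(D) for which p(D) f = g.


D^0 f = 3x^6 - (7/3)x^4 + 9x^3 + 5/4
D^1 f = 18x^5 - (28/3)x^3 + 27x^2
matching coefficients of g against c_0 f + c_1 Df + … from the top degree down determines the c_i
solution: c_0 = 2, c_1 = 1

p(D) = 2·I + D, i.e. c_0 = 2, c_1 = 1


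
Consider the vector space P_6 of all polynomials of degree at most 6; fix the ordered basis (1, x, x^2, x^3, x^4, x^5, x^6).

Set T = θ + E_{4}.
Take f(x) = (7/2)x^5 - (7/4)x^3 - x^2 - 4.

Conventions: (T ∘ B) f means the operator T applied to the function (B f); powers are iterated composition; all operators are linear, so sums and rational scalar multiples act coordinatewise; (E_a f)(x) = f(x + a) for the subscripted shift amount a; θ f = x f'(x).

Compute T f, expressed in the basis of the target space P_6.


the result is g(x) = 21x^5 + 70x^4 + 553x^3 + 2216x^2 + 4388x + 3452

θ f = (35/2)x^5 - (21/4)x^3 - 2x^2
E_{4} f = (7/2)x^5 + 70x^4 + (2233/4)x^3 + 2218x^2 + 4388x + 3452
(θ + E_{4}) f = 21x^5 + 70x^4 + 553x^3 + 2216x^2 + 4388x + 3452


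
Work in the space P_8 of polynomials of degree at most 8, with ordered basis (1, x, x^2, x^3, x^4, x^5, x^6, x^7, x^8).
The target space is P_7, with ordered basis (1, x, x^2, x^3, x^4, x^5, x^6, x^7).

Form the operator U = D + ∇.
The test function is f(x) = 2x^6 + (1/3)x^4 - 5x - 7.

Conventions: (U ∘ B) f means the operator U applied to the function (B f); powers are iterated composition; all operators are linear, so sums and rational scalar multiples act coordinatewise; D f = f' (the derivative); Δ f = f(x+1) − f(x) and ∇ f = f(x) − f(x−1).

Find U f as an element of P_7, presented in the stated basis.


D f = 12x^5 + (4/3)x^3 - 5
∇ f = 12x^5 - 30x^4 + (124/3)x^3 - 32x^2 + (40/3)x - 22/3
(D + ∇) f = 24x^5 - 30x^4 + (128/3)x^3 - 32x^2 + (40/3)x - 37/3

the image equals g(x) = 24x^5 - 30x^4 + (128/3)x^3 - 32x^2 + (40/3)x - 37/3


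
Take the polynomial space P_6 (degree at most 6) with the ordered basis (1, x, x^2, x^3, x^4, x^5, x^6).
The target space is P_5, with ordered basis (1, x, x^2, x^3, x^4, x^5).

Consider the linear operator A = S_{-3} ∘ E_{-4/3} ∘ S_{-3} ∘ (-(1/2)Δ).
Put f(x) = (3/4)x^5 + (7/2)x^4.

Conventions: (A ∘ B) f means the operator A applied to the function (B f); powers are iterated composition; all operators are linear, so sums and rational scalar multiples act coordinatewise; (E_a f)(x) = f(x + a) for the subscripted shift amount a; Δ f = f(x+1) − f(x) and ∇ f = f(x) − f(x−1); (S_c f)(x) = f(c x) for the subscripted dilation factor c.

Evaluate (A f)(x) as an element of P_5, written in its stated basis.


Δ f = (15/4)x^4 + (43/2)x^3 + (57/2)x^2 + (71/4)x + 17/4
(-(1/2)Δ) f = -(15/8)x^4 - (43/4)x^3 - (57/4)x^2 - (71/8)x - 17/8
S_{-3} (-(1/2)Δ) f = -(1215/8)x^4 + (1161/4)x^3 - (513/4)x^2 + (213/8)x - 17/8
E_{-4/3} S_{-3} (-(1/2)Δ) f = -(1215/8)x^4 + (4401/4)x^3 - (11637/4)x^2 + (26853/8)x - 11469/8
S_{-3} E_{-4/3} S_{-3} (-(1/2)Δ) f = -(98415/8)x^4 - (118827/4)x^3 - (104733/4)x^2 - (80559/8)x - 11469/8

g(x) = -(98415/8)x^4 - (118827/4)x^3 - (104733/4)x^2 - (80559/8)x - 11469/8


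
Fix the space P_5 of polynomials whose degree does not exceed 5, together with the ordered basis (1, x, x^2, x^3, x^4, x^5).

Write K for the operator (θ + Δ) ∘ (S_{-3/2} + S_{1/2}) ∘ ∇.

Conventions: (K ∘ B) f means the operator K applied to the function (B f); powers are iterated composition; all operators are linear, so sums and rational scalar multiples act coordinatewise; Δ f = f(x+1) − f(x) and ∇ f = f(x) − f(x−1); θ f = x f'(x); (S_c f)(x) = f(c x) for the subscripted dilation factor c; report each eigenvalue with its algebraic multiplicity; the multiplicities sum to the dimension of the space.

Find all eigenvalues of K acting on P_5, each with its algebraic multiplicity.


image of 1: 0
image of x: 0
image of x^2: -2x - 2
image of x^3: 15x^2 + 18x + 21/2
image of x^4: -39x^3 - 69x^2 - 73x - 32
image of x^5: (205/2)x^4 + 200x^3 + (1205/4)x^2 + 255x + 705/8
the matrix is upper triangular; its diagonal is (0, 0, 0, 0, 0, 0)
for a triangular matrix the eigenvalues are the diagonal entries, with algebraic multiplicity their repetition count

λ = 0 (multiplicity 6)


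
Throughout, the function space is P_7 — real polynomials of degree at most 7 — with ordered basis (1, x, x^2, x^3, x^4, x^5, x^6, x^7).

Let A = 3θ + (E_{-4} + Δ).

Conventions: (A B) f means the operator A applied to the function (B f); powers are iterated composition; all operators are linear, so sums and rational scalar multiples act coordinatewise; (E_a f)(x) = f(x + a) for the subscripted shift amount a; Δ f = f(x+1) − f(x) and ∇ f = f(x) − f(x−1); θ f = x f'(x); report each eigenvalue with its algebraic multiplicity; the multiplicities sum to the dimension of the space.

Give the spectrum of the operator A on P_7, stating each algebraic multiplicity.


image of 1: 1
image of x: 4x - 3
image of x^2: 7x^2 - 6x + 17
image of x^3: 10x^3 - 9x^2 + 51x - 63
image of x^4: 13x^4 - 12x^3 + 102x^2 - 252x + 257
image of x^5: 16x^5 - 15x^4 + 170x^3 - 630x^2 + 1285x - 1023
image of x^6: 19x^6 - 18x^5 + 255x^4 - 1260x^3 + 3855x^2 - 6138x + 4097
image of x^7: 22x^7 - 21x^6 + 357x^5 - 2205x^4 + 8995x^3 - 21483x^2 + 28679x - 16383
the matrix is upper triangular; its diagonal is (1, 4, 7, 10, 13, 16, 19, 22)
for a triangular matrix the eigenvalues are the diagonal entries, with algebraic multiplicity their repetition count

λ = 1 (multiplicity 1), λ = 4 (multiplicity 1), λ = 7 (multiplicity 1), λ = 10 (multiplicity 1), λ = 13 (multiplicity 1), λ = 16 (multiplicity 1), λ = 19 (multiplicity 1), λ = 22 (multiplicity 1)


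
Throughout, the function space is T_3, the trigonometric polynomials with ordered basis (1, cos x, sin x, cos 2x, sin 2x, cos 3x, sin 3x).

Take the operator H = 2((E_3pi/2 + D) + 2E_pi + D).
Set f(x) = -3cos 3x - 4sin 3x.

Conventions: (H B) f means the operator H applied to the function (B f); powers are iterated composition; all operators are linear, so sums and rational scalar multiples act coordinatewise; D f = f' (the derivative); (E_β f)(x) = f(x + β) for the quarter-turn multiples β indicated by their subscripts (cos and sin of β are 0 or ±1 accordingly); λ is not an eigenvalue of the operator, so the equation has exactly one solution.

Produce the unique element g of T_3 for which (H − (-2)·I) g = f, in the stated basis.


write g with unknown coordinates in the stated basis and equate coefficients in (H − (-2)·I) g = f
solving from the highest basis element down gives g = (31/100)cos 3x - (17/100)sin 3x
check: H g = -(181/50)cos 3x - (183/50)sin 3x
so H g − (-2)·g = -3cos 3x - 4sin 3x = f ✓

the image equals g(x) = (31/100)cos 3x - (17/100)sin 3x


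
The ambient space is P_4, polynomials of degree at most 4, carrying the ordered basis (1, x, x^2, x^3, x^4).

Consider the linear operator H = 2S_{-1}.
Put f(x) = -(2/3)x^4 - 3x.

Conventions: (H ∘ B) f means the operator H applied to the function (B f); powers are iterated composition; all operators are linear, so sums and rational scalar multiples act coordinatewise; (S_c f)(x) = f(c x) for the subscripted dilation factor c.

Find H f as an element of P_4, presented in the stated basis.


S_{-1} f = -(2/3)x^4 + 3x
(2S_{-1}) f = -(4/3)x^4 + 6x

the result is g(x) = -(4/3)x^4 + 6x


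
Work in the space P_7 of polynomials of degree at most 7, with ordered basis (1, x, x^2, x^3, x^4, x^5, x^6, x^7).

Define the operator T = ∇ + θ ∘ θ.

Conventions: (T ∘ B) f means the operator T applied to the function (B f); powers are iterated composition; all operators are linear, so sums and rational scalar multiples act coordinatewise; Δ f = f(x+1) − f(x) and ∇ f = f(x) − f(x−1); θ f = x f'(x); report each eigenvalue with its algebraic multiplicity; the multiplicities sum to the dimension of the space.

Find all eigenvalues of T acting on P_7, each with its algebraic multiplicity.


λ = 0 (multiplicity 1), λ = 1 (multiplicity 1), λ = 4 (multiplicity 1), λ = 9 (multiplicity 1), λ = 16 (multiplicity 1), λ = 25 (multiplicity 1), λ = 36 (multiplicity 1), λ = 49 (multiplicity 1)

image of 1: 0
image of x: x + 1
image of x^2: 4x^2 + 2x - 1
image of x^3: 9x^3 + 3x^2 - 3x + 1
image of x^4: 16x^4 + 4x^3 - 6x^2 + 4x - 1
image of x^5: 25x^5 + 5x^4 - 10x^3 + 10x^2 - 5x + 1
image of x^6: 36x^6 + 6x^5 - 15x^4 + 20x^3 - 15x^2 + 6x - 1
image of x^7: 49x^7 + 7x^6 - 21x^5 + 35x^4 - 35x^3 + 21x^2 - 7x + 1
the matrix is upper triangular; its diagonal is (0, 1, 4, 9, 16, 25, 36, 49)
for a triangular matrix the eigenvalues are the diagonal entries, with algebraic multiplicity their repetition count


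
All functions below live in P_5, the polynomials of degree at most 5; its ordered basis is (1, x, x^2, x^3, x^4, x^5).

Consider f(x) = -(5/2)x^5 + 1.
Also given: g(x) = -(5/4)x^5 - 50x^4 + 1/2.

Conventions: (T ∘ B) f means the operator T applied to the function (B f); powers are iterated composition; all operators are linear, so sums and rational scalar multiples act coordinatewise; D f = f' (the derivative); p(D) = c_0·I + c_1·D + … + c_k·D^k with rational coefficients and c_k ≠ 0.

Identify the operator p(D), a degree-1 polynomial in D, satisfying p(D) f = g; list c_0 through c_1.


D^0 f = -(5/2)x^5 + 1
D^1 f = -(25/2)x^4
matching coefficients of g against c_0 f + c_1 Df + … from the top degree down determines the c_i
solution: c_0 = 1/2, c_1 = 4

c_0 = 1/2, c_1 = 4


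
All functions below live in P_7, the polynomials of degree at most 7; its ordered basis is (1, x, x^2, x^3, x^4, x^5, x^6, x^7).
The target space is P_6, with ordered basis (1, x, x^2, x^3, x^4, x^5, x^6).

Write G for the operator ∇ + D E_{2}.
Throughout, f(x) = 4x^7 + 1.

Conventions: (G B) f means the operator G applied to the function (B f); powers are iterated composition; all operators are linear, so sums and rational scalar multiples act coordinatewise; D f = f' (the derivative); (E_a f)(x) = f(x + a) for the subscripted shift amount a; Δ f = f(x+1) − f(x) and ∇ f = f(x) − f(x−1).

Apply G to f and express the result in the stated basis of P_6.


g(x) = 56x^6 + 252x^5 + 1820x^4 + 4340x^3 + 6804x^2 + 5348x + 1796

∇ f = 28x^6 - 84x^5 + 140x^4 - 140x^3 + 84x^2 - 28x + 4
E_{2} f = 4x^7 + 56x^6 + 336x^5 + 1120x^4 + 2240x^3 + 2688x^2 + 1792x + 513
D E_{2} f = 28x^6 + 336x^5 + 1680x^4 + 4480x^3 + 6720x^2 + 5376x + 1792
(∇ + D E_{2}) f = 56x^6 + 252x^5 + 1820x^4 + 4340x^3 + 6804x^2 + 5348x + 1796


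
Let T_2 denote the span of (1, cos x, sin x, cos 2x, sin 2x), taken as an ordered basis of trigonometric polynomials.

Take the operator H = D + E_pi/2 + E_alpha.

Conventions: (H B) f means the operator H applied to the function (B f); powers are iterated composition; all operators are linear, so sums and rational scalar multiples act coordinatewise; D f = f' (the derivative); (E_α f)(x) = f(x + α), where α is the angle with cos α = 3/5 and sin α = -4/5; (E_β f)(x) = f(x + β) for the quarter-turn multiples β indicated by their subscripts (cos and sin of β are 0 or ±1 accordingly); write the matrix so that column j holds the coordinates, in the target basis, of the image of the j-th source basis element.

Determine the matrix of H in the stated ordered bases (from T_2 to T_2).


the matrix is [[2, 0, 0, 0, 0]; [0, 3/5, 6/5, 0, 0]; [0, -6/5, 3/5, 0, 0]; [0, 0, 0, -32/25, 26/25]; [0, 0, 0, -26/25, -32/25]] (rows listed top to bottom)

image of 1: 2
image of cos x: (3/5)cos x - (6/5)sin x
image of sin x: (6/5)cos x + (3/5)sin x
image of cos 2x: -(32/25)cos 2x - (26/25)sin 2x
image of sin 2x: (26/25)cos 2x - (32/25)sin 2x
each image's coordinates form column j of the matrix


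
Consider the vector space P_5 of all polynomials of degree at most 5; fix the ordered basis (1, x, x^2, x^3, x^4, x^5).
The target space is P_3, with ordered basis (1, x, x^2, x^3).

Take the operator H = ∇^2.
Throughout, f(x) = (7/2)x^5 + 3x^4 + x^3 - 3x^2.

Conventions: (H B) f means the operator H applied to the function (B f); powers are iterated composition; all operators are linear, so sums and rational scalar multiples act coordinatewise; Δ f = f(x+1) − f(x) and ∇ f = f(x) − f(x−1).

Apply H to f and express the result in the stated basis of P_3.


∇ f = (35/2)x^4 - 23x^3 + 20x^2 - (29/2)x + 9/2
∇ ∇ f = 70x^3 - 174x^2 + 179x - 75

the result is g(x) = 70x^3 - 174x^2 + 179x - 75


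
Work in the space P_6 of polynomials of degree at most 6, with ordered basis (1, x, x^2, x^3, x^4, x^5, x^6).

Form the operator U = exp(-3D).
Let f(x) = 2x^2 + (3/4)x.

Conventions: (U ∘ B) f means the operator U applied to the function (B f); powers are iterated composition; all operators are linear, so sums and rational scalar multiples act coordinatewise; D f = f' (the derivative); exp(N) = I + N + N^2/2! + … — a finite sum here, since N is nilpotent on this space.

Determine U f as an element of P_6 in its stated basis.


the image equals g(x) = 2x^2 - (45/4)x + 63/4

order-1 term: -12x - 9/4
order-2 term: 18
the series for exp(-3D) f terminates at order 2
exp(-3D) f = 2x^2 - (45/4)x + 63/4


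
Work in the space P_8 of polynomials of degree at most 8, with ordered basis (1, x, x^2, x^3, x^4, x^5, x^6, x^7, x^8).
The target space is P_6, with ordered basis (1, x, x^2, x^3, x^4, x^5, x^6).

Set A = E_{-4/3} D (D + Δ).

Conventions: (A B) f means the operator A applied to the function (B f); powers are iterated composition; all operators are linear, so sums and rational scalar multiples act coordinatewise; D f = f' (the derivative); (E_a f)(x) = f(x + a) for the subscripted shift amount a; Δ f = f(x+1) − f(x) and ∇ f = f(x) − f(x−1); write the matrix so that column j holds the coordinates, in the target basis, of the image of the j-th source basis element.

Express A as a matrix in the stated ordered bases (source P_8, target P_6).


image of 1: 0
image of x: 0
image of x^2: 4
image of x^3: 12x - 13
image of x^4: 24x^2 - 52x + 92/3
image of x^5: 40x^3 - 130x^2 + (460/3)x - 1705/27
image of x^6: 60x^4 - 260x^3 + 460x^2 - (3410/9)x + 3242/27
image of x^7: 84x^5 - 455x^4 + (3220/3)x^3 - (11935/9)x^2 + (22694/27)x - 17521/81
image of x^8: 112x^6 - 728x^5 + (6440/3)x^4 - (95480/27)x^3 + (90776/27)x^2 - (140168/81)x + 273064/729
each image's coordinates form column j of the matrix

the matrix is [[0, 0, 4, -13, 92/3, -1705/27, 3242/27, -17521/81, 273064/729]; [0, 0, 0, 12, -52, 460/3, -3410/9, 22694/27, -140168/81]; [0, 0, 0, 0, 24, -130, 460, -11935/9, 90776/27]; [0, 0, 0, 0, 0, 40, -260, 3220/3, -95480/27]; [0, 0, 0, 0, 0, 0, 60, -455, 6440/3]; [0, 0, 0, 0, 0, 0, 0, 84, -728]; [0, 0, 0, 0, 0, 0, 0, 0, 112]] (rows listed top to bottom)
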